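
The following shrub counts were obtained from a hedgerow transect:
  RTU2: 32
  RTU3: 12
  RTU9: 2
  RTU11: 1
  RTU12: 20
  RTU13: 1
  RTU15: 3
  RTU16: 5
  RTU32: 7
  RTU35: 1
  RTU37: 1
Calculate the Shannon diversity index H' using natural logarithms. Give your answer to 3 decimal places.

Total N = 32+12+2+1+20+1+3+5+7+1+1 = 85, so the proportions are 0.37647, 0.14118, 0.02353, 0.01176, 0.23529, 0.01176, 0.03529, 0.05882, 0.08235, 0.01176, 0.01176 (working shown to 5 dp, full precision carried).
Each pᵢ ln pᵢ term: 0.37647×(-0.97692)=-0.36778, 0.14118×(-1.95774)=-0.27639, 0.02353×(-3.74950)=-0.08822, 0.01176×(-4.44265)=-0.05227, 0.23529×(-1.44692)=-0.34045, 0.01176×(-4.44265)=-0.05227, 0.03529×(-3.34404)=-0.11802, 0.05882×(-2.83321)=-0.16666, 0.08235×(-2.49674)=-0.20561, 0.01176×(-4.44265)=-0.05227, 0.01176×(-4.44265)=-0.05227.
Sum = -1.77221, so H' = 1.772.

1.772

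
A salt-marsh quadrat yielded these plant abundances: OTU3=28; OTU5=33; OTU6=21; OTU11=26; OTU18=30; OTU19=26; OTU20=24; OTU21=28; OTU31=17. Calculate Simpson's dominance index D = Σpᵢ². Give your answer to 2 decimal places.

0.11

Total N = 28+33+21+26+30+26+24+28+17 = 233, so the proportions are 0.1202, 0.1416, 0.0901, 0.1116, 0.1288, 0.1116, 0.103, 0.1202, 0.073 (working shown to 4 dp, full precision carried).
D = 0.1202² + 0.1416² + 0.0901² + 0.1116² + 0.1288² + 0.1116² + 0.103² + 0.1202² + 0.073² = 0.0144 + 0.0201 + 0.0081 + 0.0125 + 0.0166 + 0.0125 + 0.0106 + 0.0144 + 0.0053 = 0.1145.
To 2 decimal places, D = 0.11.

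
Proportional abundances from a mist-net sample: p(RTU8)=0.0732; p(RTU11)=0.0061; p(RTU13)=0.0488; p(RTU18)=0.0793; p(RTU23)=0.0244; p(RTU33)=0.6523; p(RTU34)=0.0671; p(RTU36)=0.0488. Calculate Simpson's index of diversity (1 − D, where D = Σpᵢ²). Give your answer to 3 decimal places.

0.553

D = 0.0732² + 0.0061² + 0.0488² + 0.0793² + 0.0244² + 0.6523² + 0.0671² + 0.0488² = 0.00536 + 0.00004 + 0.00238 + 0.00629 + 0.00060 + 0.42550 + 0.00450 + 0.00238 = 0.44704 (working shown to 5 dp, full precision carried).
So 1 − D = 0.55296, i.e. 0.553 to 3 decimal places.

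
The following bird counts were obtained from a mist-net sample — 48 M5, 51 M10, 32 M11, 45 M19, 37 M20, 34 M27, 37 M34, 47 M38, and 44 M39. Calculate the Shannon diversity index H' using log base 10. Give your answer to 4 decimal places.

0.9491

Total N = 48+51+32+45+37+34+37+47+44 = 375, so the proportions are 0.128, 0.136, 0.085333, 0.12, 0.098667, 0.090667, 0.098667, 0.125333, 0.117333 (working shown to 6 dp, full precision carried).
Each pᵢ log₁₀ pᵢ term: 0.128×(-0.892790)=-0.114277, 0.136×(-0.866461)=-0.117839, 0.085333×(-1.068881)=-0.091211, 0.12×(-0.920819)=-0.110498, 0.098667×(-1.005830)=-0.099242, 0.090667×(-1.042552)=-0.094525, 0.098667×(-1.005830)=-0.099242, 0.125333×(-0.901933)=-0.113042, 0.117333×(-0.930579)=-0.109188.
Sum = -0.949064, so H' = 0.9491.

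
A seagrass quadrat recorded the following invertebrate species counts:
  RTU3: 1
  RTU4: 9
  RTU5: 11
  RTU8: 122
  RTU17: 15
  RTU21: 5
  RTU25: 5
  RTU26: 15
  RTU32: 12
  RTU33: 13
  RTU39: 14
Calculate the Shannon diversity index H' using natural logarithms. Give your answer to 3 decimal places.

Total N = 1+9+11+122+15+5+5+15+12+13+14 = 222, so the proportions are 0.0045, 0.04054, 0.04955, 0.54955, 0.06757, 0.02252, 0.02252, 0.06757, 0.05405, 0.05856, 0.06306 (working shown to 5 dp, full precision carried).
Each pᵢ ln pᵢ term: 0.0045×(-5.40268)=-0.02434, 0.04054×(-3.20545)=-0.12995, 0.04955×(-3.00478)=-0.14889, 0.54955×(-0.59866)=-0.32899, 0.06757×(-2.69463)=-0.18207, 0.02252×(-3.79324)=-0.08543, 0.02252×(-3.79324)=-0.08543, 0.06757×(-2.69463)=-0.18207, 0.05405×(-2.91777)=-0.15772, 0.05856×(-2.83773)=-0.16617, 0.06306×(-2.76362)=-0.17428.
Sum = -1.66534, so H' = 1.665.

1.665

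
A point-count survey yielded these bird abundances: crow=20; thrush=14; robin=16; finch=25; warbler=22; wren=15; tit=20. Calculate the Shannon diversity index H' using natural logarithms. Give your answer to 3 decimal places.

Total N = 20+14+16+25+22+15+20 = 132, so the proportions are 0.15152, 0.10606, 0.12121, 0.18939, 0.16667, 0.11364, 0.15152 (working shown to 5 dp, full precision carried).
Each pᵢ ln pᵢ term: 0.15152×(-1.88707)=-0.28592, 0.10606×(-2.24374)=-0.23797, 0.12121×(-2.11021)=-0.25578, 0.18939×(-1.66393)=-0.31514, 0.16667×(-1.79176)=-0.29863, 0.11364×(-2.17475)=-0.24713, 0.15152×(-1.88707)=-0.28592.
Sum = -1.92649, so H' = 1.926.

1.926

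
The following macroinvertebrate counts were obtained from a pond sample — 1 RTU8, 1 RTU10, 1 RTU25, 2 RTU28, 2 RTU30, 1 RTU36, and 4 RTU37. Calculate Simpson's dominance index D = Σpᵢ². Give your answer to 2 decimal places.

0.19

Total N = 1+1+1+2+2+1+4 = 12, so the proportions are 0.0833, 0.0833, 0.0833, 0.1667, 0.1667, 0.0833, 0.3333 (working shown to 4 dp, full precision carried).
D = 0.0833² + 0.0833² + 0.0833² + 0.1667² + 0.1667² + 0.0833² + 0.3333² = 0.0069 + 0.0069 + 0.0069 + 0.0278 + 0.0278 + 0.0069 + 0.1111 = 0.1944.
To 2 decimal places, D = 0.19.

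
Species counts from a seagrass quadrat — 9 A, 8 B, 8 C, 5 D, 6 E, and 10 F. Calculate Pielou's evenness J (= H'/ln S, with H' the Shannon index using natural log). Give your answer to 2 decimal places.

Total N = 9+8+8+5+6+10 = 46, so the proportions are 0.1957, 0.1739, 0.1739, 0.1087, 0.1304, 0.2174 (working shown to 4 dp, full precision carried).
H' = −Σ pᵢ ln pᵢ = −((-0.3192) + (-0.3042) + (-0.3042) + (-0.2412) + (-0.2657) + (-0.3318)) = 1.7663.
With S = 6 species, ln S = 1.7918, so J = 1.7663/1.7918 = 0.9858, i.e. 0.99 to 2 decimal places.

0.99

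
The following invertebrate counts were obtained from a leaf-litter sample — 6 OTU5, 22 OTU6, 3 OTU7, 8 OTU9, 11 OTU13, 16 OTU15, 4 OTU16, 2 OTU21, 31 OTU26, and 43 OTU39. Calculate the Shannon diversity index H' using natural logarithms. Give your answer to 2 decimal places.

1.94

Total N = 6+22+3+8+11+16+4+2+31+43 = 146, so the proportions are 0.0411, 0.1507, 0.0205, 0.0548, 0.0753, 0.1096, 0.0274, 0.0137, 0.2123, 0.2945 (working shown to 4 dp, full precision carried).
Each pᵢ ln pᵢ term: 0.0411×(-3.1918)=-0.1312, 0.1507×(-1.8926)=-0.2852, 0.0205×(-3.8850)=-0.0798, 0.0548×(-2.9042)=-0.1591, 0.0753×(-2.5857)=-0.1948, 0.1096×(-2.2110)=-0.2423, 0.0274×(-3.5973)=-0.0986, 0.0137×(-4.2905)=-0.0588, 0.2123×(-1.5496)=-0.3290, 0.2945×(-1.2224)=-0.3600.
Sum = -1.9388, so H' = 1.94.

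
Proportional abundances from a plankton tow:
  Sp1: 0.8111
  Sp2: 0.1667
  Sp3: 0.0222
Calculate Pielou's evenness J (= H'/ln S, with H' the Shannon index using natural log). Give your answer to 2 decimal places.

0.50

H' = −Σ pᵢ ln pᵢ = −((-0.1698) + (-0.2987) + (-0.0845)) = 0.5530 (working shown to 4 dp, full precision carried).
With S = 3 species, ln S = 1.0986, so J = 0.5530/1.0986 = 0.5034, i.e. 0.50 to 2 decimal places.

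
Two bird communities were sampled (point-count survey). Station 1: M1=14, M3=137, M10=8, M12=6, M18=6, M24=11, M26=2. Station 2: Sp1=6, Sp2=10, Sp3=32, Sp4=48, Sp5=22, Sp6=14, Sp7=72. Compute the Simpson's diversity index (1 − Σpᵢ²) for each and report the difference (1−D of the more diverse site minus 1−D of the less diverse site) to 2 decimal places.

0.34

Station 1: N=184, proportions 0.076087, 0.744565, 0.043478, 0.032609, 0.032609, 0.059783, 0.01087, giving 1−D = 0.432124 (working shown to 6 dp, full precision carried).
Station 2: N=204, proportions 0.029412, 0.04902, 0.156863, 0.235294, 0.107843, 0.068627, 0.352941, giving 1−D = 0.775855.
Difference = |0.432124 − 0.775855| = 0.343731, i.e. 0.34 to 2 decimal places.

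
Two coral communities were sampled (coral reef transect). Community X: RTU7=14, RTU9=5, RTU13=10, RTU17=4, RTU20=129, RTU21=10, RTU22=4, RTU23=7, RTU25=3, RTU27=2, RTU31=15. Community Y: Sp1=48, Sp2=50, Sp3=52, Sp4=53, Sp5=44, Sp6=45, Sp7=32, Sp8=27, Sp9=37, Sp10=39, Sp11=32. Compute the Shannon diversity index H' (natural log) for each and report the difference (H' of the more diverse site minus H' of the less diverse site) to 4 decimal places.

0.9450

Community X: N=203, proportions 0.068966, 0.024631, 0.049261, 0.019704, 0.635468, 0.049261, 0.019704, 0.034483, 0.014778, 0.009852, 0.073892, giving H' = 1.431550 (working shown to 6 dp, full precision carried).
Community Y: N=459, proportions 0.104575, 0.108932, 0.11329, 0.115468, 0.095861, 0.098039, 0.069717, 0.058824, 0.08061, 0.084967, 0.069717, giving H' = 2.376565.
Difference = |1.431550 − 2.376565| = 0.945015, i.e. 0.9450 to 4 decimal places.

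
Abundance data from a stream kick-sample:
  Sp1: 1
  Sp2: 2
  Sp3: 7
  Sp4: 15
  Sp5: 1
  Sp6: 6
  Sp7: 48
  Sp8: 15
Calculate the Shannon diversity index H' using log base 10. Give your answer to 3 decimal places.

0.639

Total N = 1+2+7+15+1+6+48+15 = 95, so the proportions are 0.01053, 0.02105, 0.07368, 0.15789, 0.01053, 0.06316, 0.50526, 0.15789 (working shown to 5 dp, full precision carried).
Each pᵢ log₁₀ pᵢ term: 0.01053×(-1.97772)=-0.02082, 0.02105×(-1.67669)=-0.03530, 0.07368×(-1.13263)=-0.08346, 0.15789×(-0.80163)=-0.12657, 0.01053×(-1.97772)=-0.02082, 0.06316×(-1.19957)=-0.07576, 0.50526×(-0.29648)=-0.14980, 0.15789×(-0.80163)=-0.12657.
Sum = -0.63910, so H' = 0.639.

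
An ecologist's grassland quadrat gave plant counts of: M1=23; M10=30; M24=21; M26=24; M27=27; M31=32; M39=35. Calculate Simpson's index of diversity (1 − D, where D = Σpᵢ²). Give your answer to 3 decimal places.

0.853

Total N = 23+30+21+24+27+32+35 = 192, so the proportions are 0.11979, 0.15625, 0.10938, 0.125, 0.14062, 0.16667, 0.18229 (working shown to 5 dp, full precision carried).
D = 0.11979² + 0.15625² + 0.10938² + 0.125² + 0.14062² + 0.16667² + 0.18229² = 0.01435 + 0.02441 + 0.01196 + 0.01562 + 0.01978 + 0.02778 + 0.03323 = 0.14714.
So 1 − D = 0.85286, i.e. 0.853 to 3 decimal places.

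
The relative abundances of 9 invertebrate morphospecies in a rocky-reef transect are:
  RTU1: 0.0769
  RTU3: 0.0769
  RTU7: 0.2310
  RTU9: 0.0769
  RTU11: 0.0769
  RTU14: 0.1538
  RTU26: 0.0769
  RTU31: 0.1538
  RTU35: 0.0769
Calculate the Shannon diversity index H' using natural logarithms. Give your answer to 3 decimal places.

Each pᵢ ln pᵢ term (working shown to 5 dp, full precision carried): 0.0769×(-2.56525)=-0.19727, 0.0769×(-2.56525)=-0.19727, 0.231×(-1.46534)=-0.33849, 0.0769×(-2.56525)=-0.19727, 0.0769×(-2.56525)=-0.19727, 0.1538×(-1.87210)=-0.28793, 0.0769×(-2.56525)=-0.19727, 0.1538×(-1.87210)=-0.28793, 0.0769×(-2.56525)=-0.19727.
Sum = -2.09796, so H' = 2.098.

2.098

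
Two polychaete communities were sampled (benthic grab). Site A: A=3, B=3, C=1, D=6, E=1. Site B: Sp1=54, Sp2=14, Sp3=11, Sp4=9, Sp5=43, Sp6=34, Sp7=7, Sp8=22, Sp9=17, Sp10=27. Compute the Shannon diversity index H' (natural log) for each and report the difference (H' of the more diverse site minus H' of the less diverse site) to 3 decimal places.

Site A: N=14, proportions 0.214286, 0.214286, 0.071429, 0.428571, 0.071429, giving H' = 1.400327 (working shown to 6 dp, full precision carried).
Site B: N=238, proportions 0.226891, 0.058824, 0.046218, 0.037815, 0.180672, 0.142857, 0.029412, 0.092437, 0.071429, 0.113445, giving H' = 2.115514.
Difference = |1.400327 − 2.115514| = 0.715187, i.e. 0.715 to 3 decimal places.

0.715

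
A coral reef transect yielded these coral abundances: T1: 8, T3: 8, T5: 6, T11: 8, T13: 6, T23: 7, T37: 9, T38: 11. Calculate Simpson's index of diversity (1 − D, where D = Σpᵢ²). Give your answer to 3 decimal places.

Total N = 8+8+6+8+6+7+9+11 = 63, so the proportions are 0.12698, 0.12698, 0.09524, 0.12698, 0.09524, 0.11111, 0.14286, 0.1746 (working shown to 5 dp, full precision carried).
D = 0.12698² + 0.12698² + 0.09524² + 0.12698² + 0.09524² + 0.11111² + 0.14286² + 0.1746² = 0.01612 + 0.01612 + 0.00907 + 0.01612 + 0.00907 + 0.01235 + 0.02041 + 0.03049 = 0.12976.
So 1 − D = 0.87024, i.e. 0.870 to 3 decimal places.

0.870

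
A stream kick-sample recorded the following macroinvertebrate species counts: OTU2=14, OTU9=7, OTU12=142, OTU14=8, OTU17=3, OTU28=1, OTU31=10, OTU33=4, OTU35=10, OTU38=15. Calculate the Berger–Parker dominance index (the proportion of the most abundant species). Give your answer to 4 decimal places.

Total N = 14+7+142+8+3+1+10+4+10+15 = 214, so the proportions are 0.065421, 0.03271, 0.663551, 0.037383, 0.014019, 0.004673, 0.046729, 0.018692, 0.046729, 0.070093 (working shown to 6 dp, full precision carried).
The largest proportion is 0.663551, i.e. d = 0.6636 to 4 decimal places.

0.6636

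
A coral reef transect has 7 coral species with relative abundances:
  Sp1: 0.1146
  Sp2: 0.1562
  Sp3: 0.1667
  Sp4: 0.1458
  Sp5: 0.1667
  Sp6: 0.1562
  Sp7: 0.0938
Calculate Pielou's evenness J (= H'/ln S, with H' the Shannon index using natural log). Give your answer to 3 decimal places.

H' = −Σ pᵢ ln pᵢ = −((-0.24826) + (-0.29000) + (-0.29865) + (-0.28074) + (-0.29865) + (-0.29000) + (-0.22199)) = 1.92830 (working shown to 5 dp, full precision carried).
With S = 7 species, ln S = 1.94591, so J = 1.92830/1.94591 = 0.99095, i.e. 0.991 to 3 decimal places.

0.991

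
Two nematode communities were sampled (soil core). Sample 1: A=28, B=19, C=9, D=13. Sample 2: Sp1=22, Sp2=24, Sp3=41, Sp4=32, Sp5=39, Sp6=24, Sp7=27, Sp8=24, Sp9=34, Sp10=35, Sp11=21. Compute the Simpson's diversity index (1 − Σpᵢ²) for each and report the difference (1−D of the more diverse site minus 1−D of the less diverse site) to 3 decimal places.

0.197

Sample 1: N=69, proportions 0.4058, 0.27536, 0.13043, 0.18841, giving 1−D = 0.70699 (working shown to 5 dp, full precision carried).
Sample 2: N=323, proportions 0.06811, 0.0743, 0.12693, 0.09907, 0.12074, 0.0743, 0.08359, 0.0743, 0.10526, 0.10836, 0.06502, giving 1−D = 0.90425.
Difference = |0.70699 − 0.90425| = 0.19726, i.e. 0.197 to 3 decimal places.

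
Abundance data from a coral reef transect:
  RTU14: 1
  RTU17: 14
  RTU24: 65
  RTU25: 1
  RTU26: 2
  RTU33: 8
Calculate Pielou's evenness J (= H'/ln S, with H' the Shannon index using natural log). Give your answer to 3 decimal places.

0.516

Total N = 1+14+65+1+2+8 = 91, so the proportions are 0.01099, 0.15385, 0.71429, 0.01099, 0.02198, 0.08791 (working shown to 5 dp, full precision carried).
H' = −Σ pᵢ ln pᵢ = −((-0.04957) + (-0.28797) + (-0.24034) + (-0.04957) + (-0.08391) + (-0.21375)) = 0.92510.
With S = 6 species, ln S = 1.79176, so J = 0.92510/1.79176 = 0.51631, i.e. 0.516 to 3 decimal places.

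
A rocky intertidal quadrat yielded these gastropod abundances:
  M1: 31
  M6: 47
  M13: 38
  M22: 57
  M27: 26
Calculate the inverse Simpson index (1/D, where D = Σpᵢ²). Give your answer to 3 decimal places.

4.638

Total N = 31+47+38+57+26 = 199, so the proportions are 0.1557789, 0.2361809, 0.1909548, 0.2864322, 0.1306533 (working shown to 7 dp, full precision carried).
D = 0.1557789² + 0.2361809² + 0.1909548² + 0.2864322² + 0.1306533² = 0.0242671 + 0.0557814 + 0.0364637 + 0.0820434 + 0.0170703 = 0.2156259.
So 1/D = 4.63766, i.e. 4.638 to 3 decimal places.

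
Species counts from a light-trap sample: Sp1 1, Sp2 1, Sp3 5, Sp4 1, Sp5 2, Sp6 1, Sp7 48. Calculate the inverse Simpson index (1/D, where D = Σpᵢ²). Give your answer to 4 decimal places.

1.4895

Total N = 1+1+5+1+2+1+48 = 59, so the proportions are 0.0169492, 0.0169492, 0.0847458, 0.0169492, 0.0338983, 0.0169492, 0.8135593 (working shown to 7 dp, full precision carried).
D = 0.0169492² + 0.0169492² + 0.0847458² + 0.0169492² + 0.0338983² + 0.0169492² + 0.8135593² = 0.0002873 + 0.0002873 + 0.0071818 + 0.0002873 + 0.0011491 + 0.0002873 + 0.6618788 = 0.6713588.
So 1/D = 1.489516, i.e. 1.4895 to 4 decimal places.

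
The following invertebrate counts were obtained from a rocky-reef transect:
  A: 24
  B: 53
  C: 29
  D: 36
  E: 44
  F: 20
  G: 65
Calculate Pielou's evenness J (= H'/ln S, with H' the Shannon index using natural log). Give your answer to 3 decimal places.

Total N = 24+53+29+36+44+20+65 = 271, so the proportions are 0.08856, 0.19557, 0.10701, 0.13284, 0.16236, 0.0738, 0.23985 (working shown to 5 dp, full precision carried).
H' = −Σ pᵢ ln pᵢ = −((-0.21468) + (-0.31914) + (-0.23915) + (-0.26815) + (-0.29516) + (-0.19235) + (-0.34244)) = 1.87108.
With S = 7 species, ln S = 1.94591, so J = 1.87108/1.94591 = 0.96155, i.e. 0.962 to 3 decimal places.

0.962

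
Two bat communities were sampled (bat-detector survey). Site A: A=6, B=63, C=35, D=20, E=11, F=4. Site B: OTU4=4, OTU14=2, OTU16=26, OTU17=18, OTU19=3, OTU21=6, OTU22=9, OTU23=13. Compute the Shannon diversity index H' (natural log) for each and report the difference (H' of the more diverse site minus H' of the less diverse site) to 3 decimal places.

0.368

Site A: N=139, proportions 0.04317, 0.45324, 0.2518, 0.14388, 0.07914, 0.02878, giving H' = 1.42338 (working shown to 5 dp, full precision carried).
Site B: N=81, proportions 0.04938, 0.02469, 0.32099, 0.22222, 0.03704, 0.07407, 0.11111, 0.16049, giving H' = 1.79155.
Difference = |1.42338 − 1.79155| = 0.36817, i.e. 0.368 to 3 decimal places.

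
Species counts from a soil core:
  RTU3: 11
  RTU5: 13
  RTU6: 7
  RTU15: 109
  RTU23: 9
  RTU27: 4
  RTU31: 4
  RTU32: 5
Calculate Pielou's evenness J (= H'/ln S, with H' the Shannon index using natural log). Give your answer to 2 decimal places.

Total N = 11+13+7+109+9+4+4+5 = 162, so the proportions are 0.0679, 0.0802, 0.0432, 0.6728, 0.0556, 0.0247, 0.0247, 0.0309 (working shown to 4 dp, full precision carried).
H' = −Σ pᵢ ln pᵢ = −((-0.1826) + (-0.2024) + (-0.1358) + (-0.2666) + (-0.1606) + (-0.0914) + (-0.0914) + (-0.1074)) = 1.2381.
With S = 8 species, ln S = 2.0794, so J = 1.2381/2.0794 = 0.5954, i.e. 0.60 to 2 decimal places.

0.60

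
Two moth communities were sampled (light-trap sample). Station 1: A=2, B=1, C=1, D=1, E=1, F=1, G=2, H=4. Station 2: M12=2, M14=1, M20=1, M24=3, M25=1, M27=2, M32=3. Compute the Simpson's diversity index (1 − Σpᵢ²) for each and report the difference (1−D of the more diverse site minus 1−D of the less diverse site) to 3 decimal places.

0.000

Station 1: N=13, proportions 0.15385, 0.07692, 0.07692, 0.07692, 0.07692, 0.07692, 0.15385, 0.30769, giving 1−D = 0.82840 (working shown to 5 dp, full precision carried).
Station 2: N=13, proportions 0.15385, 0.07692, 0.07692, 0.23077, 0.07692, 0.15385, 0.23077, giving 1−D = 0.82840.
Difference = |0.82840 − 0.82840| = 0.00000, i.e. 0.000 to 3 decimal places.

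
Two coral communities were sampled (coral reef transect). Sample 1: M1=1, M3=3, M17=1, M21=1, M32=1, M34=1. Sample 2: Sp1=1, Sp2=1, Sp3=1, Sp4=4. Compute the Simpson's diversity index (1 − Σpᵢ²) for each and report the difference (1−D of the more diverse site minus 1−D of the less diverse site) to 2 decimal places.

0.17

Sample 1: N=8, proportions 0.125, 0.375, 0.125, 0.125, 0.125, 0.125, giving 1−D = 0.7812 (working shown to 4 dp, full precision carried).
Sample 2: N=7, proportions 0.1429, 0.1429, 0.1429, 0.5714, giving 1−D = 0.6122.
Difference = |0.7812 − 0.6122| = 0.1690, i.e. 0.17 to 2 decimal places.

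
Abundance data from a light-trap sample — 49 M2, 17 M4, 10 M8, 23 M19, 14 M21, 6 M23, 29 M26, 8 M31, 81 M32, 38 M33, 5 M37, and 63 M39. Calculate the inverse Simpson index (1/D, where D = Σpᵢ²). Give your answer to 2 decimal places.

Total N = 49+17+10+23+14+6+29+8+81+38+5+63 = 343, so the proportions are 0.142857, 0.049563, 0.029155, 0.067055, 0.040816, 0.017493, 0.084548, 0.023324, 0.236152, 0.110787, 0.014577, 0.183673 (working shown to 6 dp, full precision carried).
D = 0.142857² + 0.049563² + 0.029155² + 0.067055² + 0.040816² + 0.017493² + 0.084548² + 0.023324² + 0.236152² + 0.110787² + 0.014577² + 0.183673² = 0.020408 + 0.002456 + 0.000850 + 0.004496 + 0.001666 + 0.000306 + 0.007148 + 0.000544 + 0.055768 + 0.012274 + 0.000212 + 0.033736 = 0.139865.
So 1/D = 7.1497, i.e. 7.15 to 2 decimal places.

7.15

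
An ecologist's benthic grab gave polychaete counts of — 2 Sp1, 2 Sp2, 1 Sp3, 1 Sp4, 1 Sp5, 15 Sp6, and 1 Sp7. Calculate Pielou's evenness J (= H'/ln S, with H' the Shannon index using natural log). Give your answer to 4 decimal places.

Total N = 2+2+1+1+1+15+1 = 23, so the proportions are 0.086957, 0.086957, 0.043478, 0.043478, 0.043478, 0.652174, 0.043478 (working shown to 6 dp, full precision carried).
H' = −Σ pᵢ ln pᵢ = −((-0.212378) + (-0.212378) + (-0.136326) + (-0.136326) + (-0.136326) + (-0.278768) + (-0.136326)) = 1.248827.
With S = 7 species, ln S = 1.945910, so J = 1.248827/1.945910 = 0.641770, i.e. 0.6418 to 4 decimal places.

0.6418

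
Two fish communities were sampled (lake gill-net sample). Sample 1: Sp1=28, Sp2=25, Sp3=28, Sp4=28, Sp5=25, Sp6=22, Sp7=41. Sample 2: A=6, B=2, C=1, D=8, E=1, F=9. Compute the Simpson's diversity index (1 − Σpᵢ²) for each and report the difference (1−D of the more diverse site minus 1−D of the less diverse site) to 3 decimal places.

Sample 1: N=197, proportions 0.14213, 0.1269, 0.14213, 0.14213, 0.1269, 0.11168, 0.20812, giving 1−D = 0.85140 (working shown to 5 dp, full precision carried).
Sample 2: N=27, proportions 0.22222, 0.07407, 0.03704, 0.2963, 0.03704, 0.33333, giving 1−D = 0.74348.
Difference = |0.85140 − 0.74348| = 0.10792, i.e. 0.108 to 3 decimal places.

0.108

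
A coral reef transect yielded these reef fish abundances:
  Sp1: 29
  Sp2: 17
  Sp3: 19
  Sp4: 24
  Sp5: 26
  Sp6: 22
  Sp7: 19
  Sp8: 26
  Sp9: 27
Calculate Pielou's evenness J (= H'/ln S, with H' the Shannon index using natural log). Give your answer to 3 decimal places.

Total N = 29+17+19+24+26+22+19+26+27 = 209, so the proportions are 0.13876, 0.08134, 0.09091, 0.11483, 0.1244, 0.10526, 0.09091, 0.1244, 0.12919 (working shown to 5 dp, full precision carried).
H' = −Σ pᵢ ln pᵢ = −((-0.27405) + (-0.20409) + (-0.21799) + (-0.24853) + (-0.25928) + (-0.23698) + (-0.21799) + (-0.25928) + (-0.26438)) = 2.18257.
With S = 9 species, ln S = 2.19722, so J = 2.18257/2.19722 = 0.99333, i.e. 0.993 to 3 decimal places.

0.993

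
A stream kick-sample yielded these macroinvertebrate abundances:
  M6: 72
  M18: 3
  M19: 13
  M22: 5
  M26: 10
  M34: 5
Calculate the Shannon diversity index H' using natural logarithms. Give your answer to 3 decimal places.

Total N = 72+3+13+5+10+5 = 108, so the proportions are 0.66667, 0.02778, 0.12037, 0.0463, 0.09259, 0.0463 (working shown to 5 dp, full precision carried).
Each pᵢ ln pᵢ term: 0.66667×(-0.40547)=-0.27031, 0.02778×(-3.58352)=-0.09954, 0.12037×(-2.11718)=-0.25485, 0.0463×(-3.07269)=-0.14225, 0.09259×(-2.37955)=-0.22033, 0.0463×(-3.07269)=-0.14225.
Sum = -1.12954, so H' = 1.130.

1.130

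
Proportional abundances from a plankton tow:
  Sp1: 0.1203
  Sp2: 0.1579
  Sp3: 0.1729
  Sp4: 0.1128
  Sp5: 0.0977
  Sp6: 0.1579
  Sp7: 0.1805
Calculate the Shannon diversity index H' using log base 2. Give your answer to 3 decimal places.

Each pᵢ log₂ pᵢ term (working shown to 5 dp, full precision carried): 0.1203×(-3.05529)=-0.36755, 0.1579×(-2.66292)=-0.42047, 0.1729×(-2.53199)=-0.43778, 0.1128×(-3.14816)=-0.35511, 0.0977×(-3.35550)=-0.32783, 0.1579×(-2.66292)=-0.42047, 0.1805×(-2.46993)=-0.44582.
Sum = -2.77505, so H' = 2.775.

2.775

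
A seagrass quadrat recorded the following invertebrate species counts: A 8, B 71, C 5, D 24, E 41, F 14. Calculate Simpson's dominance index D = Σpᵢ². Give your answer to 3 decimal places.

0.285

Total N = 8+71+5+24+41+14 = 163, so the proportions are 0.04908, 0.43558, 0.03067, 0.14724, 0.25153, 0.08589 (working shown to 5 dp, full precision carried).
D = 0.04908² + 0.43558² + 0.03067² + 0.14724² + 0.25153² + 0.08589² = 0.00241 + 0.18973 + 0.00094 + 0.02168 + 0.06327 + 0.00738 = 0.28541.
To 3 decimal places, D = 0.285.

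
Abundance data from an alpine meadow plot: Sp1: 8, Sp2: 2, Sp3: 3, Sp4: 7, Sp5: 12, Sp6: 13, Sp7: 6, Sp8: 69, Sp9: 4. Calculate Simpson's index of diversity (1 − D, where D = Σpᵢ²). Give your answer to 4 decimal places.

0.6584

Total N = 8+2+3+7+12+13+6+69+4 = 124, so the proportions are 0.064516, 0.016129, 0.024194, 0.056452, 0.096774, 0.104839, 0.048387, 0.556452, 0.032258 (working shown to 6 dp, full precision carried).
D = 0.064516² + 0.016129² + 0.024194² + 0.056452² + 0.096774² + 0.104839² + 0.048387² + 0.556452² + 0.032258² = 0.004162 + 0.000260 + 0.000585 + 0.003187 + 0.009365 + 0.010991 + 0.002341 + 0.309638 + 0.001041 = 0.341571.
So 1 − D = 0.658429, i.e. 0.6584 to 4 decimal places.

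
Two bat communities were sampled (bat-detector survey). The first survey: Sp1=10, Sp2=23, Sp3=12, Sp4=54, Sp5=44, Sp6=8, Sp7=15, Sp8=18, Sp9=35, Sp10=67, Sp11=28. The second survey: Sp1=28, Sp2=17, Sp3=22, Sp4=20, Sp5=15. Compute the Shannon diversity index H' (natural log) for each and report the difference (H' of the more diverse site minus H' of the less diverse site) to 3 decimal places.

0.611

The first survey: N=314, proportions 0.03185, 0.07325, 0.03822, 0.17197, 0.14013, 0.02548, 0.04777, 0.05732, 0.11146, 0.21338, 0.08917, giving H' = 2.19650 (working shown to 5 dp, full precision carried).
The second survey: N=102, proportions 0.27451, 0.16667, 0.21569, 0.19608, 0.14706, giving H' = 1.58571.
Difference = |2.19650 − 1.58571| = 0.61079, i.e. 0.611 to 3 decimal places.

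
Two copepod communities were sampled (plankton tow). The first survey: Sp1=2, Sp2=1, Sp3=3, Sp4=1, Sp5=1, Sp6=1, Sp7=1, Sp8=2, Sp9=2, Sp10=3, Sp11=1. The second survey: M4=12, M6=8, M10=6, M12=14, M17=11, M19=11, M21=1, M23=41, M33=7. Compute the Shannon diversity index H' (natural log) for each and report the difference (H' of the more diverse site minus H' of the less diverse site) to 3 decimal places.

The first survey: N=18, proportions 0.11111, 0.05556, 0.16667, 0.05556, 0.05556, 0.05556, 0.05556, 0.11111, 0.11111, 0.16667, 0.05556, giving H' = 2.29312 (working shown to 5 dp, full precision carried).
The second survey: N=111, proportions 0.10811, 0.07207, 0.05405, 0.12613, 0.0991, 0.0991, 0.00901, 0.36937, 0.06306, giving H' = 1.89166.
Difference = |2.29312 − 1.89166| = 0.40146, i.e. 0.401 to 3 decimal places.

0.401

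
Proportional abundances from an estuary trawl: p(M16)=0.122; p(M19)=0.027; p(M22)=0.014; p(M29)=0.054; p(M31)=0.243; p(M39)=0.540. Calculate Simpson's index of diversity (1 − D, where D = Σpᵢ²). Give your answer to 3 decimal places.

D = 0.122² + 0.027² + 0.014² + 0.054² + 0.243² + 0.54² = 0.01488 + 0.00073 + 0.00020 + 0.00292 + 0.05905 + 0.29160 = 0.36937 (working shown to 5 dp, full precision carried).
So 1 − D = 0.63063, i.e. 0.631 to 3 decimal places.

0.631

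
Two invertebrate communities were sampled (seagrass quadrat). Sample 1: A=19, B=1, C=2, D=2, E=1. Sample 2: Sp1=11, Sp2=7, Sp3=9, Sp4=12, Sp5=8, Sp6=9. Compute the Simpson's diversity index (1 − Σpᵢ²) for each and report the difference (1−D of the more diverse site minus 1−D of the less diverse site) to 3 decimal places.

0.421

Sample 1: N=25, proportions 0.76, 0.04, 0.08, 0.08, 0.04, giving 1−D = 0.40640 (working shown to 5 dp, full precision carried).
Sample 2: N=56, proportions 0.19643, 0.125, 0.16071, 0.21429, 0.14286, 0.16071, giving 1−D = 0.82781.
Difference = |0.40640 − 0.82781| = 0.42141, i.e. 0.421 to 3 decimal places.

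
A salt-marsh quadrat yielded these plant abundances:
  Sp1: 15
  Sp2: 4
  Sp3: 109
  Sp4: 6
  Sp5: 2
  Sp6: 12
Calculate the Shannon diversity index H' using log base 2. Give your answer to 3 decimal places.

1.366

Total N = 15+4+109+6+2+12 = 148, so the proportions are 0.10135, 0.02703, 0.73649, 0.04054, 0.01351, 0.08108 (working shown to 5 dp, full precision carried).
Each pᵢ log₂ pᵢ term: 0.10135×(-3.30256)=-0.33472, 0.02703×(-5.20945)=-0.14080, 0.73649×(-0.44127)=-0.32499, 0.04054×(-4.62449)=-0.18748, 0.01351×(-6.20945)=-0.08391, 0.08108×(-3.62449)=-0.29388.
Sum = -1.36577, so H' = 1.366.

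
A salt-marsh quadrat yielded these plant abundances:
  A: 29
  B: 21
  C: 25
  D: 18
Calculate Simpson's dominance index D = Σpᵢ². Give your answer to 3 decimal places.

0.258

Total N = 29+21+25+18 = 93, so the proportions are 0.31183, 0.22581, 0.26882, 0.19355 (working shown to 5 dp, full precision carried).
D = 0.31183² + 0.22581² + 0.26882² + 0.19355² = 0.09724 + 0.05099 + 0.07226 + 0.03746 = 0.25795.
To 3 decimal places, D = 0.258.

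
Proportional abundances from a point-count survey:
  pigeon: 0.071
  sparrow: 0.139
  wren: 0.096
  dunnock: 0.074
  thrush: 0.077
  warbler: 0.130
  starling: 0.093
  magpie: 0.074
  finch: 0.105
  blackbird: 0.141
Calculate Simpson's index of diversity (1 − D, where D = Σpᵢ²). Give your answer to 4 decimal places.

0.8931

D = 0.071² + 0.139² + 0.096² + 0.074² + 0.077² + 0.13² + 0.093² + 0.074² + 0.105² + 0.141² = 0.005041 + 0.019321 + 0.009216 + 0.005476 + 0.005929 + 0.016900 + 0.008649 + 0.005476 + 0.011025 + 0.019881 = 0.106914 (working shown to 6 dp, full precision carried).
So 1 − D = 0.893086, i.e. 0.8931 to 4 decimal places.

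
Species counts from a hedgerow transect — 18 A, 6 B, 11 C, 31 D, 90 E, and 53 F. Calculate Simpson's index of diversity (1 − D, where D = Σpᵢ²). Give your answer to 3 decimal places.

Total N = 18+6+11+31+90+53 = 209, so the proportions are 0.08612, 0.02871, 0.05263, 0.14833, 0.43062, 0.25359 (working shown to 5 dp, full precision carried).
D = 0.08612² + 0.02871² + 0.05263² + 0.14833² + 0.43062² + 0.25359² = 0.00742 + 0.00082 + 0.00277 + 0.02200 + 0.18544 + 0.06431 = 0.28275.
So 1 − D = 0.71725, i.e. 0.717 to 3 decimal places.

0.717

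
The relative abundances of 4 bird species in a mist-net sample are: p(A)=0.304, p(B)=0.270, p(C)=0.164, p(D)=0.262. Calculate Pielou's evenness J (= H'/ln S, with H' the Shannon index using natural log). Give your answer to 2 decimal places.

H' = −Σ pᵢ ln pᵢ = −((-0.3620) + (-0.3535) + (-0.2965) + (-0.3509)) = 1.3629 (working shown to 4 dp, full precision carried).
With S = 4 species, ln S = 1.3863, so J = 1.3629/1.3863 = 0.9831, i.e. 0.98 to 2 decimal places.

0.98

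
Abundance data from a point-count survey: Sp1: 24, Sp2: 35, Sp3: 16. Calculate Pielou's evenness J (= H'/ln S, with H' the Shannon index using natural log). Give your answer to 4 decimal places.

Total N = 24+35+16 = 75, so the proportions are 0.32, 0.466667, 0.213333 (working shown to 6 dp, full precision carried).
H' = −Σ pᵢ ln pᵢ = −((-0.364619) + (-0.355665) + (-0.329579)) = 1.049863.
With S = 3 species, ln S = 1.098612, so J = 1.049863/1.098612 = 0.955626, i.e. 0.9556 to 4 decimal places.

0.9556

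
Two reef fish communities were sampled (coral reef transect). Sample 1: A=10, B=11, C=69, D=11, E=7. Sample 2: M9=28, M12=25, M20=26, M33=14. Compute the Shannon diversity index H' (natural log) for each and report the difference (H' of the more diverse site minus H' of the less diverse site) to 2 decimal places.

0.21

Sample 1: N=108, proportions 0.0926, 0.1019, 0.6389, 0.1019, 0.0648, giving H' = 1.1492 (working shown to 4 dp, full precision carried).
Sample 2: N=93, proportions 0.3011, 0.2688, 0.2796, 0.1505, giving H' = 1.3559.
Difference = |1.1492 − 1.3559| = 0.2067, i.e. 0.21 to 2 decimal places.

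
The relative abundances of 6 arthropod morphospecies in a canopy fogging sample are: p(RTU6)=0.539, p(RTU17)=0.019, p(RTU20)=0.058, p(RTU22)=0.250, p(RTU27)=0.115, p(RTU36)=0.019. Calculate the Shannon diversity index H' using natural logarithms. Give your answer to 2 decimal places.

Each pᵢ ln pᵢ term (working shown to 4 dp, full precision carried): 0.539×(-0.6180)=-0.3331, 0.019×(-3.9633)=-0.0753, 0.058×(-2.8473)=-0.1651, 0.25×(-1.3863)=-0.3466, 0.115×(-2.1628)=-0.2487, 0.019×(-3.9633)=-0.0753.
Sum = -1.2442, so H' = 1.24.

1.24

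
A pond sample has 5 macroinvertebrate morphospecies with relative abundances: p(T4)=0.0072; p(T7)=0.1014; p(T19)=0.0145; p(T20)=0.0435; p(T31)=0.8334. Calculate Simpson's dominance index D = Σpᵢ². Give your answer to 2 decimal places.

D = 0.0072² + 0.1014² + 0.0145² + 0.0435² + 0.8334² = 0.0001 + 0.0103 + 0.0002 + 0.0019 + 0.6946 = 0.7070 (working shown to 4 dp, full precision carried).
To 2 decimal places, D = 0.71.

0.71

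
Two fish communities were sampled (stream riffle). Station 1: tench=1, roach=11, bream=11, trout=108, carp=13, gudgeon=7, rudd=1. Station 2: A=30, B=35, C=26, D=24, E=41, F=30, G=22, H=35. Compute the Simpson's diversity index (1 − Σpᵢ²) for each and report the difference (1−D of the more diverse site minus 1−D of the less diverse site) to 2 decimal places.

Station 1: N=152, proportions 0.0066, 0.0724, 0.0724, 0.7105, 0.0855, 0.0461, 0.0066, giving 1−D = 0.4752 (working shown to 4 dp, full precision carried).
Station 2: N=243, proportions 0.1235, 0.144, 0.107, 0.0988, 0.1687, 0.1235, 0.0905, 0.144, giving 1−D = 0.8702.
Difference = |0.4752 − 0.8702| = 0.3950, i.e. 0.40 to 2 decimal places.

0.40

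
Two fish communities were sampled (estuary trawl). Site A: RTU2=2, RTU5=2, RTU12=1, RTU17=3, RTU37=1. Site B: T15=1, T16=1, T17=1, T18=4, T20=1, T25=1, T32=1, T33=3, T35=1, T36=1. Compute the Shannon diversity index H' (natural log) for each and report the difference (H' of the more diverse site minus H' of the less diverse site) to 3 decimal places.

Site A: N=9, proportions 0.22222, 0.22222, 0.11111, 0.33333, 0.11111, giving H' = 1.52296 (working shown to 5 dp, full precision carried).
Site B: N=15, proportions 0.06667, 0.06667, 0.06667, 0.26667, 0.06667, 0.06667, 0.06667, 0.2, 0.06667, 0.06667, giving H' = 2.11865.
Difference = |1.52296 − 2.11865| = 0.59569, i.e. 0.596 to 3 decimal places.

0.596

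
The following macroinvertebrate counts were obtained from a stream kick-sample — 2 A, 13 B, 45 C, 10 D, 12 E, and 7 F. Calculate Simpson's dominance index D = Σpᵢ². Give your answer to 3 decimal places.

0.314

Total N = 2+13+45+10+12+7 = 89, so the proportions are 0.02247, 0.14607, 0.50562, 0.11236, 0.13483, 0.07865 (working shown to 5 dp, full precision carried).
D = 0.02247² + 0.14607² + 0.50562² + 0.11236² + 0.13483² + 0.07865² = 0.00050 + 0.02134 + 0.25565 + 0.01262 + 0.01818 + 0.00619 = 0.31448.
To 3 decimal places, D = 0.314.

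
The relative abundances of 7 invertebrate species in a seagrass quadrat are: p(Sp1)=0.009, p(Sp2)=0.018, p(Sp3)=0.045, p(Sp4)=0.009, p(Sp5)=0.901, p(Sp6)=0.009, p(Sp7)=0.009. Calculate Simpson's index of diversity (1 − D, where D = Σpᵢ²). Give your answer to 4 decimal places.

D = 0.009² + 0.018² + 0.045² + 0.009² + 0.901² + 0.009² + 0.009² = 0.000081 + 0.000324 + 0.002025 + 0.000081 + 0.811801 + 0.000081 + 0.000081 = 0.814474 (working shown to 6 dp, full precision carried).
So 1 − D = 0.185526, i.e. 0.1855 to 4 decimal places.

0.1855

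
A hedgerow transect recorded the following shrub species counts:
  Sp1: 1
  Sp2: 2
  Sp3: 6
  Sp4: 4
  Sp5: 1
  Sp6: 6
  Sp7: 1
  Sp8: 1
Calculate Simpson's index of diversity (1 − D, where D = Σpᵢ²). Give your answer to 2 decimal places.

Total N = 1+2+6+4+1+6+1+1 = 22, so the proportions are 0.0455, 0.0909, 0.2727, 0.1818, 0.0455, 0.2727, 0.0455, 0.0455 (working shown to 4 dp, full precision carried).
D = 0.0455² + 0.0909² + 0.2727² + 0.1818² + 0.0455² + 0.2727² + 0.0455² + 0.0455² = 0.0021 + 0.0083 + 0.0744 + 0.0331 + 0.0021 + 0.0744 + 0.0021 + 0.0021 = 0.1983.
So 1 − D = 0.8017, i.e. 0.80 to 2 decimal places.

0.80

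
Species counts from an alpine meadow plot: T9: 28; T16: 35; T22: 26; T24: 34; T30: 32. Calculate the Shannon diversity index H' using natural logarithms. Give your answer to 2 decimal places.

Total N = 28+35+26+34+32 = 155, so the proportions are 0.1806, 0.2258, 0.1677, 0.2194, 0.2065 (working shown to 4 dp, full precision carried).
Each pᵢ ln pᵢ term: 0.1806×(-1.7112)=-0.3091, 0.2258×(-1.4881)=-0.3360, 0.1677×(-1.7853)=-0.2995, 0.2194×(-1.5171)=-0.3328, 0.2065×(-1.5777)=-0.3257.
Sum = -1.6031, so H' = 1.60.

1.60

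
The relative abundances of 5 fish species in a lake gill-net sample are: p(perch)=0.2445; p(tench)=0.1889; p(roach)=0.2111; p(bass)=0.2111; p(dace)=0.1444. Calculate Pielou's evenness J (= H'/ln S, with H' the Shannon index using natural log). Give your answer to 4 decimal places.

0.9912

H' = −Σ pᵢ ln pᵢ = −((-0.344388) + (-0.314809) + (-0.328350) + (-0.328350) + (-0.279438)) = 1.595335 (working shown to 6 dp, full precision carried).
With S = 5 species, ln S = 1.609438, so J = 1.595335/1.609438 = 0.991237, i.e. 0.9912 to 4 decimal places.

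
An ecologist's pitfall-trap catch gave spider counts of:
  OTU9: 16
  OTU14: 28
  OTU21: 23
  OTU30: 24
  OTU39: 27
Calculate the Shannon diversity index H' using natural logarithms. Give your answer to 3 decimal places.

1.592

Total N = 16+28+23+24+27 = 118, so the proportions are 0.13559, 0.23729, 0.19492, 0.20339, 0.22881 (working shown to 5 dp, full precision carried).
Each pᵢ ln pᵢ term: 0.13559×(-1.99810)=-0.27093, 0.23729×(-1.43848)=-0.34133, 0.19492×(-1.63519)=-0.31872, 0.20339×(-1.59263)=-0.32392, 0.22881×(-1.47485)=-0.33747.
Sum = -1.59238, so H' = 1.592.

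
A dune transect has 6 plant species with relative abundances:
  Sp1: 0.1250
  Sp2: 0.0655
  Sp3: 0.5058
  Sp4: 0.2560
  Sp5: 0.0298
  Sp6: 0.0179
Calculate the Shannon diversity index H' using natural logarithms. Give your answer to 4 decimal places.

1.3087

Each pᵢ ln pᵢ term (working shown to 7 dp, full precision carried): 0.125×(-2.0794415)=-0.2599302, 0.0655×(-2.7257051)=-0.1785337, 0.5058×(-0.6816139)=-0.3447603, 0.256×(-1.3625778)=-0.3488199, 0.0298×(-3.5132469)=-0.1046948, 0.0179×(-4.0229546)=-0.0720109.
Sum = -1.3087498, so H' = 1.3087.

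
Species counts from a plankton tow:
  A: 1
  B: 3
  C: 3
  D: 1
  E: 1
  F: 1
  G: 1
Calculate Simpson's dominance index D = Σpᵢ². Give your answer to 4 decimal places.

0.1901

Total N = 1+3+3+1+1+1+1 = 11, so the proportions are 0.090909, 0.272727, 0.272727, 0.090909, 0.090909, 0.090909, 0.090909 (working shown to 6 dp, full precision carried).
D = 0.090909² + 0.272727² + 0.272727² + 0.090909² + 0.090909² + 0.090909² + 0.090909² = 0.008264 + 0.074380 + 0.074380 + 0.008264 + 0.008264 + 0.008264 + 0.008264 = 0.190083.
To 4 decimal places, D = 0.1901.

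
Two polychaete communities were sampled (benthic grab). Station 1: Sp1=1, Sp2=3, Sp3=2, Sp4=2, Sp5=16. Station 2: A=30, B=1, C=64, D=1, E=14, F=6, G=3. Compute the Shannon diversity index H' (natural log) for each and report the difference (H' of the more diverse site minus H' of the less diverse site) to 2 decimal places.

Station 1: N=24, proportions 0.04167, 0.125, 0.08333, 0.08333, 0.66667, giving H' = 1.07681 (working shown to 5 dp, full precision carried).
Station 2: N=119, proportions 0.2521, 0.0084, 0.53782, 0.0084, 0.11765, 0.05042, 0.02521, giving H' = 1.25645.
Difference = |1.07681 − 1.25645| = 0.17964, i.e. 0.18 to 2 decimal places.

0.18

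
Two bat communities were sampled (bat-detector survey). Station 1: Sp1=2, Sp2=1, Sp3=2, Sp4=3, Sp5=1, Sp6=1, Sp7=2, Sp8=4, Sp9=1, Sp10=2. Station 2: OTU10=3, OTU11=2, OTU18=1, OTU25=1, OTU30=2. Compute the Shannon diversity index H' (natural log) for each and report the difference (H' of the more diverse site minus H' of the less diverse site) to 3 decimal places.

Station 1: N=19, proportions 0.105263, 0.052632, 0.105263, 0.157895, 0.052632, 0.052632, 0.105263, 0.210526, 0.052632, 0.105263, giving H' = 2.187271 (working shown to 6 dp, full precision carried).
Station 2: N=9, proportions 0.333333, 0.222222, 0.111111, 0.111111, 0.222222, giving H' = 1.522955.
Difference = |2.187271 − 1.522955| = 0.664316, i.e. 0.664 to 3 decimal places.

0.664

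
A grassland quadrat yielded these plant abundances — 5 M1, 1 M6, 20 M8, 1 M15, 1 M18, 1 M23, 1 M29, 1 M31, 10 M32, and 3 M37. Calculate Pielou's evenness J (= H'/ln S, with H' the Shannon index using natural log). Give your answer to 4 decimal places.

Total N = 5+1+20+1+1+1+1+1+10+3 = 44, so the proportions are 0.113636, 0.022727, 0.454545, 0.022727, 0.022727, 0.022727, 0.022727, 0.022727, 0.227273, 0.068182 (working shown to 6 dp, full precision carried).
H' = −Σ pᵢ ln pᵢ = −((-0.247131) + (-0.086004) + (-0.358390) + (-0.086004) + (-0.086004) + (-0.086004) + (-0.086004) + (-0.086004) + (-0.336728) + (-0.183108)) = 1.641382.
With S = 10 species, ln S = 2.302585, so J = 1.641382/2.302585 = 0.712843, i.e. 0.7128 to 4 decimal places.

0.7128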